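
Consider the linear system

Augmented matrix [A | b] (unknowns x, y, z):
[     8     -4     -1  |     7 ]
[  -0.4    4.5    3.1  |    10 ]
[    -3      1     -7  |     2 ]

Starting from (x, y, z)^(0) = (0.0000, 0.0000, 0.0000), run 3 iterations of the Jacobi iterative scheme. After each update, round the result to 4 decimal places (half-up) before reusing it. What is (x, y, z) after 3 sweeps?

Iteration 1:
  x = (7 - (-4)·0.0000 - (-1)·0.0000) / (8) = 0.8750
  y = (10 - (-0.4)·0.0000 - (3.1)·0.0000) / (4.5) = 2.2222
  z = (2 - (-3)·0.0000 - (1)·0.0000) / (-7) = -0.2857
Iteration 2:
  x = (7 - (-4)·2.2222 - (-1)·-0.2857) / (8) = 1.9504
  y = (10 - (-0.4)·0.8750 - (3.1)·-0.2857) / (4.5) = 2.4968
  z = (2 - (-3)·0.8750 - (1)·2.2222) / (-7) = -0.3433
Iteration 3:
  x = (7 - (-4)·2.4968 - (-1)·-0.3433) / (8) = 2.0805
  y = (10 - (-0.4)·1.9504 - (3.1)·-0.3433) / (4.5) = 2.6321
  z = (2 - (-3)·1.9504 - (1)·2.4968) / (-7) = -0.7649

(2.0805, 2.6321, -0.7649)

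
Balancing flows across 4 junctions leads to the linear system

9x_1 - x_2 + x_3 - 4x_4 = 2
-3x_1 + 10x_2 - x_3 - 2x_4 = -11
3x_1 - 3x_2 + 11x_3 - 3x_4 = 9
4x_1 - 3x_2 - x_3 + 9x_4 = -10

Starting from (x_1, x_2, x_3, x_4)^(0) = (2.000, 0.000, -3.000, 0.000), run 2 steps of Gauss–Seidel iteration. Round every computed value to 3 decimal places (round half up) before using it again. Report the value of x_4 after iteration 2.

-1.323

Iteration 1:
  x_1 = (2 - (-1)·0.000 - (1)·-3.000 - (-4)·0.000) / (9) = 0.556
  x_2 = (-11 - (-3)·0.556 - (-1)·-3.000 - (-2)·0.000) / (10) = -1.233
  x_3 = (9 - (3)·0.556 - (-3)·-1.233 - (-3)·0.000) / (11) = 0.330
  x_4 = (-10 - (4)·0.556 - (-3)·-1.233 - (-1)·0.330) / (9) = -1.733
Iteration 2:
  x_1 = (2 - (-1)·-1.233 - (1)·0.330 - (-4)·-1.733) / (9) = -0.722
  x_2 = (-11 - (-3)·-0.722 - (-1)·0.330 - (-2)·-1.733) / (10) = -1.630
  x_3 = (9 - (3)·-0.722 - (-3)·-1.630 - (-3)·-1.733) / (11) = 0.098
  x_4 = (-10 - (4)·-0.722 - (-3)·-1.630 - (-1)·0.098) / (9) = -1.323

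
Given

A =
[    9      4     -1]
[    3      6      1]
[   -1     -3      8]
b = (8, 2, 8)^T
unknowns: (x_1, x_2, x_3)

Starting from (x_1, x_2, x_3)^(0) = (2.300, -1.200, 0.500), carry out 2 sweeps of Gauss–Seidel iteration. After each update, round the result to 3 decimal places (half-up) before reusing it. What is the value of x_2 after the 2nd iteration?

-0.442

Iteration 1:
  x_1 = (8 - (4)·-1.200 - (-1)·0.500) / (9) = 1.478
  x_2 = (2 - (3)·1.478 - (1)·0.500) / (6) = -0.489
  x_3 = (8 - (-1)·1.478 - (-3)·-0.489) / (8) = 1.001
Iteration 2:
  x_1 = (8 - (4)·-0.489 - (-1)·1.001) / (9) = 1.217
  x_2 = (2 - (3)·1.217 - (1)·1.001) / (6) = -0.442
  x_3 = (8 - (-1)·1.217 - (-3)·-0.442) / (8) = 0.986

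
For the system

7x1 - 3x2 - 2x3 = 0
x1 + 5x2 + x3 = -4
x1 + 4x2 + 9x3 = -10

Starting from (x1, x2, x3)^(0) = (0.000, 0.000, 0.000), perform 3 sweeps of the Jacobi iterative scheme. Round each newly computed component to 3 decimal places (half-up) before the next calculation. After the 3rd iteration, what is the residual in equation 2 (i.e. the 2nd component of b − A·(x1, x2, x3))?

Iteration 1:
  x1 = (0 - (-3)·0.000 - (-2)·0.000) / (7) = 0.000
  x2 = (-4 - (1)·0.000 - (1)·0.000) / (5) = -0.800
  x3 = (-10 - (1)·0.000 - (4)·0.000) / (9) = -1.111
Iteration 2:
  x1 = (0 - (-3)·-0.800 - (-2)·-1.111) / (7) = -0.660
  x2 = (-4 - (1)·0.000 - (1)·-1.111) / (5) = -0.578
  x3 = (-10 - (1)·0.000 - (4)·-0.800) / (9) = -0.756
Iteration 3:
  x1 = (0 - (-3)·-0.578 - (-2)·-0.756) / (7) = -0.464
  x2 = (-4 - (1)·-0.660 - (1)·-0.756) / (5) = -0.517
  x3 = (-10 - (1)·-0.660 - (4)·-0.578) / (9) = -0.781
Residual b − A·x = (0.135, -0.170, -0.439)

-0.170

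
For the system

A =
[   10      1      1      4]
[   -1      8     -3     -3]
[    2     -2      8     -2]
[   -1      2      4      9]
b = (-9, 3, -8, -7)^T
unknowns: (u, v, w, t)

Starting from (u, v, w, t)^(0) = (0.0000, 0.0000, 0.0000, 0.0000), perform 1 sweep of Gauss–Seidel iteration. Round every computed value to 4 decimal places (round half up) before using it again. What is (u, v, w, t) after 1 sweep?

(-0.9000, 0.2625, -0.7094, -0.6208)

Iteration 1:
  u = (-9 - (1)·0.0000 - (1)·0.0000 - (4)·0.0000) / (10) = -0.9000
  v = (3 - (-1)·-0.9000 - (-3)·0.0000 - (-3)·0.0000) / (8) = 0.2625
  w = (-8 - (2)·-0.9000 - (-2)·0.2625 - (-2)·0.0000) / (8) = -0.7094
  t = (-7 - (-1)·-0.9000 - (2)·0.2625 - (4)·-0.7094) / (9) = -0.6208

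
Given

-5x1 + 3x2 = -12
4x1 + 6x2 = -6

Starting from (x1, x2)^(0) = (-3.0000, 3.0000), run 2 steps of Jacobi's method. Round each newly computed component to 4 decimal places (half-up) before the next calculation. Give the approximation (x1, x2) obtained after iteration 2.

(3.0000, -3.8000)

Iteration 1:
  x1 = (-12 - (3)·3.0000) / (-5) = 4.2000
  x2 = (-6 - (4)·-3.0000) / (6) = 1.0000
Iteration 2:
  x1 = (-12 - (3)·1.0000) / (-5) = 3.0000
  x2 = (-6 - (4)·4.2000) / (6) = -3.8000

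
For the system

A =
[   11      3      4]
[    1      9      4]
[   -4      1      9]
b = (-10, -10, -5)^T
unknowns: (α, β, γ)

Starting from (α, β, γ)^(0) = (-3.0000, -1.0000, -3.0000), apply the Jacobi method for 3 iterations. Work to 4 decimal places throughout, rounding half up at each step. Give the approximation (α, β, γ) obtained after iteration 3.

Iteration 1:
  α = (-10 - (3)·-1.0000 - (4)·-3.0000) / (11) = 0.4545
  β = (-10 - (1)·-3.0000 - (4)·-3.0000) / (9) = 0.5556
  γ = (-5 - (-4)·-3.0000 - (1)·-1.0000) / (9) = -1.7778
Iteration 2:
  α = (-10 - (3)·0.5556 - (4)·-1.7778) / (11) = -0.4141
  β = (-10 - (1)·0.4545 - (4)·-1.7778) / (9) = -0.3715
  γ = (-5 - (-4)·0.4545 - (1)·0.5556) / (9) = -0.4153
Iteration 3:
  α = (-10 - (3)·-0.3715 - (4)·-0.4153) / (11) = -0.6568
  β = (-10 - (1)·-0.4141 - (4)·-0.4153) / (9) = -0.8805
  γ = (-5 - (-4)·-0.4141 - (1)·-0.3715) / (9) = -0.6983

(-0.6568, -0.8805, -0.6983)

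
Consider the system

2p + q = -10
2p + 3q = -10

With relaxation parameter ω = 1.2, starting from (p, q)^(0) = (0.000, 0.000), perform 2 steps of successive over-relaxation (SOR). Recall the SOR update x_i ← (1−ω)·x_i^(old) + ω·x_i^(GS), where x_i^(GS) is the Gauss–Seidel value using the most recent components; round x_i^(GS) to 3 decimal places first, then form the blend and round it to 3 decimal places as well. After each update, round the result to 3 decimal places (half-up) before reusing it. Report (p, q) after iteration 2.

Iteration 1:
  p: GS value = (-10 - (1)·0.000) / (2) = -5.000;  p ← (1−ω)·0.000 + ω·-5.000 = -6.000
  q: GS value = (-10 - (2)·-6.000) / (3) = 0.667;  q ← (1−ω)·0.000 + ω·0.667 = 0.800
Iteration 2:
  p: GS value = (-10 - (1)·0.800) / (2) = -5.400;  p ← (1−ω)·-6.000 + ω·-5.400 = -5.280
  q: GS value = (-10 - (2)·-5.280) / (3) = 0.187;  q ← (1−ω)·0.800 + ω·0.187 = 0.064

(-5.280, 0.064)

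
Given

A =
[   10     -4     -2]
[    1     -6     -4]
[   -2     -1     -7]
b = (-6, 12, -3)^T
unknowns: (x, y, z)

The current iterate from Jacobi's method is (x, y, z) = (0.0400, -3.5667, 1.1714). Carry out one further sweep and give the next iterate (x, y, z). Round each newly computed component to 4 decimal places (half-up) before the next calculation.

One sweep:
  x = (-6 - (-4)·-3.5667 - (-2)·1.1714) / (10) = -1.7924
  y = (12 - (1)·0.0400 - (-4)·1.1714) / (-6) = -2.7743
  z = (-3 - (-2)·0.0400 - (-1)·-3.5667) / (-7) = 0.9267

(-1.7924, -2.7743, 0.9267)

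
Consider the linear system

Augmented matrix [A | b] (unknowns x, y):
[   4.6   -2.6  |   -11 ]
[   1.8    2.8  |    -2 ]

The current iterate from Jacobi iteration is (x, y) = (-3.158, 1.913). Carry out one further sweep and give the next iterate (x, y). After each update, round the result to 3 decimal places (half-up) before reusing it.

One sweep:
  x = (-11 - (-2.6)·1.913) / (4.6) = -1.310
  y = (-2 - (1.8)·-3.158) / (2.8) = 1.316

(-1.310, 1.316)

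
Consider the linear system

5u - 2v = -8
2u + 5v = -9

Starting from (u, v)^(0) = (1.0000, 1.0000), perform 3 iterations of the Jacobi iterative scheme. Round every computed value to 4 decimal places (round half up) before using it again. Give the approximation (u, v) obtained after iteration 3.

Iteration 1:
  u = (-8 - (-2)·1.0000) / (5) = -1.2000
  v = (-9 - (2)·1.0000) / (5) = -2.2000
Iteration 2:
  u = (-8 - (-2)·-2.2000) / (5) = -2.4800
  v = (-9 - (2)·-1.2000) / (5) = -1.3200
Iteration 3:
  u = (-8 - (-2)·-1.3200) / (5) = -2.1280
  v = (-9 - (2)·-2.4800) / (5) = -0.8080

(-2.1280, -0.8080)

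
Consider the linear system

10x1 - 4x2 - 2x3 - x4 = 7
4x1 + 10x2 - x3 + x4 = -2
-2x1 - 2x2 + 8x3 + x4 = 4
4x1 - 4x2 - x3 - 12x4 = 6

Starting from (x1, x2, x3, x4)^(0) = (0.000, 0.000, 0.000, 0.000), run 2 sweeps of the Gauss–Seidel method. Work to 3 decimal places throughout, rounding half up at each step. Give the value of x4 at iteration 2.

Iteration 1:
  x1 = (7 - (-4)·0.000 - (-2)·0.000 - (-1)·0.000) / (10) = 0.700
  x2 = (-2 - (4)·0.700 - (-1)·0.000 - (1)·0.000) / (10) = -0.480
  x3 = (4 - (-2)·0.700 - (-2)·-0.480 - (1)·0.000) / (8) = 0.555
  x4 = (6 - (4)·0.700 - (-4)·-0.480 - (-1)·0.555) / (-12) = -0.153
Iteration 2:
  x1 = (7 - (-4)·-0.480 - (-2)·0.555 - (-1)·-0.153) / (10) = 0.604
  x2 = (-2 - (4)·0.604 - (-1)·0.555 - (1)·-0.153) / (10) = -0.371
  x3 = (4 - (-2)·0.604 - (-2)·-0.371 - (1)·-0.153) / (8) = 0.577
  x4 = (6 - (4)·0.604 - (-4)·-0.371 - (-1)·0.577) / (-12) = -0.223

-0.223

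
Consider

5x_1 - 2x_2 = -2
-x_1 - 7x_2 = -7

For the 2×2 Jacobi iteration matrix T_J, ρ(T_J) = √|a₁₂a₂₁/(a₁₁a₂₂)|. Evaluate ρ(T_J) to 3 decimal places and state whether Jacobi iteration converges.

a₁₂a₂₁/(a₁₁a₂₂) = (-2)·(-1) / ((5)·(-7)) = -0.057143
ρ = √|-0.057143| = √0.057143 = 0.239
ρ < 1, so Jacobi converges

0.239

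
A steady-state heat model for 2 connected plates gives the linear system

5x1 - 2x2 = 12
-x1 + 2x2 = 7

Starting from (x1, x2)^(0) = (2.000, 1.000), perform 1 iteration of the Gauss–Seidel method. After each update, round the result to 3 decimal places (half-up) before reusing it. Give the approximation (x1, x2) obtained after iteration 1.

Iteration 1:
  x1 = (12 - (-2)·1.000) / (5) = 2.800
  x2 = (7 - (-1)·2.800) / (2) = 4.900

(2.800, 4.900)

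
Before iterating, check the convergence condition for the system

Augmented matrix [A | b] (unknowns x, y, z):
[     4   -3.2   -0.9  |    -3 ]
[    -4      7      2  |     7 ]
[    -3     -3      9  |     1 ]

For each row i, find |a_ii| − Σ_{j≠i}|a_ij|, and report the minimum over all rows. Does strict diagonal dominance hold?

-0.1

row 1: |4| − (3.2+0.9) = -0.1
row 2: |7| − (4+2) = 1
row 3: |9| − (3+3) = 3
minimum over rows = -0.1 → not strictly diagonally dominant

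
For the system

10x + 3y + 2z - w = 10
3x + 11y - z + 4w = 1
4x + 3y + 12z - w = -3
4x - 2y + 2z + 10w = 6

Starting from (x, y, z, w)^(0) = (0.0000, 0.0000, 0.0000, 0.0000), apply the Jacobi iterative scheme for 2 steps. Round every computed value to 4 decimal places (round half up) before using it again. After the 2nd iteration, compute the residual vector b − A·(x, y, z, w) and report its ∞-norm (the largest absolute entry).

Iteration 1:
  x = (10 - (3)·0.0000 - (2)·0.0000 - (-1)·0.0000) / (10) = 1.0000
  y = (1 - (3)·0.0000 - (-1)·0.0000 - (4)·0.0000) / (11) = 0.0909
  z = (-3 - (4)·0.0000 - (3)·0.0000 - (-1)·0.0000) / (12) = -0.2500
  w = (6 - (4)·0.0000 - (-2)·0.0000 - (2)·0.0000) / (10) = 0.6000
Iteration 2:
  x = (10 - (3)·0.0909 - (2)·-0.2500 - (-1)·0.6000) / (10) = 1.0827
  y = (1 - (3)·1.0000 - (-1)·-0.2500 - (4)·0.6000) / (11) = -0.4227
  z = (-3 - (4)·1.0000 - (3)·0.0909 - (-1)·0.6000) / (12) = -0.5561
  w = (6 - (4)·1.0000 - (-2)·0.0909 - (2)·-0.2500) / (10) = 0.2682
Residual b − A·x = (1.8215, 0.7727, 0.8787, -0.7460); ∞-norm = 1.8215

1.8215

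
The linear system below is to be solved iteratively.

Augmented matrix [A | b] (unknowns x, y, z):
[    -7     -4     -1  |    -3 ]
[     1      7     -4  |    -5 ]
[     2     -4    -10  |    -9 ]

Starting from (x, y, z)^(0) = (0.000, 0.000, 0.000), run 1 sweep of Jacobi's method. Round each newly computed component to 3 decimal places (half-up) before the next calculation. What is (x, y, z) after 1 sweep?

Iteration 1:
  x = (-3 - (-4)·0.000 - (-1)·0.000) / (-7) = 0.429
  y = (-5 - (1)·0.000 - (-4)·0.000) / (7) = -0.714
  z = (-9 - (2)·0.000 - (-4)·0.000) / (-10) = 0.900

(0.429, -0.714, 0.900)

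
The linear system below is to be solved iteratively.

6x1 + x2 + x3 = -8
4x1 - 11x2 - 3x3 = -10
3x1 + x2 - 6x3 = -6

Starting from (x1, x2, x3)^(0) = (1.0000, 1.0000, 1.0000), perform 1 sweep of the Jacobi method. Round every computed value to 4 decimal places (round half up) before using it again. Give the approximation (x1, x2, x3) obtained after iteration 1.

Iteration 1:
  x1 = (-8 - (1)·1.0000 - (1)·1.0000) / (6) = -1.6667
  x2 = (-10 - (4)·1.0000 - (-3)·1.0000) / (-11) = 1.0000
  x3 = (-6 - (3)·1.0000 - (1)·1.0000) / (-6) = 1.6667

(-1.6667, 1.0000, 1.6667)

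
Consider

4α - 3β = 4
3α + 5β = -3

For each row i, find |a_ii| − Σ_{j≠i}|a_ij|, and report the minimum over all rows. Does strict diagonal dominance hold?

row 1: |4| − (3) = 1
row 2: |5| − (3) = 2
minimum over rows = 1 → strictly diagonally dominant (convergence guaranteed)

1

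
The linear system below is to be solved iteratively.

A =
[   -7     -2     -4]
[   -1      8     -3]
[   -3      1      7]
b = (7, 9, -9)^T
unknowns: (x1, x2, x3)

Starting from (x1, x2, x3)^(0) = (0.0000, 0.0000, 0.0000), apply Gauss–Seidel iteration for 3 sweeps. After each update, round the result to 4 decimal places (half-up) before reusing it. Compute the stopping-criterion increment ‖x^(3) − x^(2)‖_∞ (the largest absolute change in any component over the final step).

Iteration 1:
  x1 = (7 - (-2)·0.0000 - (-4)·0.0000) / (-7) = -1.0000
  x2 = (9 - (-1)·-1.0000 - (-3)·0.0000) / (8) = 1.0000
  x3 = (-9 - (-3)·-1.0000 - (1)·1.0000) / (7) = -1.8571
Iteration 2:
  x1 = (7 - (-2)·1.0000 - (-4)·-1.8571) / (-7) = -0.2245
  x2 = (9 - (-1)·-0.2245 - (-3)·-1.8571) / (8) = 0.4005
  x3 = (-9 - (-3)·-0.2245 - (1)·0.4005) / (7) = -1.4391
Iteration 3:
  x1 = (7 - (-2)·0.4005 - (-4)·-1.4391) / (-7) = -0.2921
  x2 = (9 - (-1)·-0.2921 - (-3)·-1.4391) / (8) = 0.5488
  x3 = (-9 - (-3)·-0.2921 - (1)·0.5488) / (7) = -1.4893
Change: (-0.0676, 0.1483, -0.0502) → max |·| = 0.1483

0.1483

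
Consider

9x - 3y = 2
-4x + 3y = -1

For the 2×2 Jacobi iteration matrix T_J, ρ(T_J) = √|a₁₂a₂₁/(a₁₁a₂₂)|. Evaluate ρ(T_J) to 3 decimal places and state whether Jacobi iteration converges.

a₁₂a₂₁/(a₁₁a₂₂) = (-3)·(-4) / ((9)·(3)) = 0.444444
ρ = √|0.444444| = √0.444444 = 0.667
ρ < 1, so Jacobi converges

0.667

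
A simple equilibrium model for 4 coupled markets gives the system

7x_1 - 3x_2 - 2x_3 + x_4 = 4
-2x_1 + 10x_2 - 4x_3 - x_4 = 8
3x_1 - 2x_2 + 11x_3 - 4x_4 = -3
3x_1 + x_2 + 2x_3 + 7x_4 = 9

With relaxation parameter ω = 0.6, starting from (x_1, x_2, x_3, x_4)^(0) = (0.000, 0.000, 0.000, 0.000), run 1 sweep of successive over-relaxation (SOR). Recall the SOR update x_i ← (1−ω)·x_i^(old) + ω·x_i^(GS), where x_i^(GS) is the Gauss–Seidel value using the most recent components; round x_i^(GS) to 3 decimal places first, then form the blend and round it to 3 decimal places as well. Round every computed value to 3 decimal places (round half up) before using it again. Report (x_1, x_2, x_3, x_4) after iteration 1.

(0.343, 0.521, -0.163, 0.667)

Iteration 1:
  x_1: GS value = (4 - (-3)·0.000 - (-2)·0.000 - (1)·0.000) / (7) = 0.571;  x_1 ← (1−ω)·0.000 + ω·0.571 = 0.343
  x_2: GS value = (8 - (-2)·0.343 - (-4)·0.000 - (-1)·0.000) / (10) = 0.869;  x_2 ← (1−ω)·0.000 + ω·0.869 = 0.521
  x_3: GS value = (-3 - (3)·0.343 - (-2)·0.521 - (-4)·0.000) / (11) = -0.272;  x_3 ← (1−ω)·0.000 + ω·-0.272 = -0.163
  x_4: GS value = (9 - (3)·0.343 - (1)·0.521 - (2)·-0.163) / (7) = 1.111;  x_4 ← (1−ω)·0.000 + ω·1.111 = 0.667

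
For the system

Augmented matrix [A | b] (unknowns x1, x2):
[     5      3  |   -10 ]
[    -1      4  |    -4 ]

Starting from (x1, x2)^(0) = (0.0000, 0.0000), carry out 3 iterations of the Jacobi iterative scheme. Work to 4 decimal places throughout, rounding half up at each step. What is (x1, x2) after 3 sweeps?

(-1.1000, -1.3500)

Iteration 1:
  x1 = (-10 - (3)·0.0000) / (5) = -2.0000
  x2 = (-4 - (-1)·0.0000) / (4) = -1.0000
Iteration 2:
  x1 = (-10 - (3)·-1.0000) / (5) = -1.4000
  x2 = (-4 - (-1)·-2.0000) / (4) = -1.5000
Iteration 3:
  x1 = (-10 - (3)·-1.5000) / (5) = -1.1000
  x2 = (-4 - (-1)·-1.4000) / (4) = -1.3500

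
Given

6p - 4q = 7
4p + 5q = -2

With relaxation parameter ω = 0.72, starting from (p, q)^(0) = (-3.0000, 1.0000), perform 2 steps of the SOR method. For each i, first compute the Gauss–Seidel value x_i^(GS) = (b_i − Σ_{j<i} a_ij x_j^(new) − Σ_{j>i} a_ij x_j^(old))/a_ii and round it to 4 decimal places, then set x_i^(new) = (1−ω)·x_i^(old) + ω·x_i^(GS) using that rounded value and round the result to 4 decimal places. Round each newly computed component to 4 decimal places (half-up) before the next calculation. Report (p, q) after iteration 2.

(0.8378, -0.8502)

Iteration 1:
  p: GS value = (7 - (-4)·1.0000) / (6) = 1.8333;  p ← (1−ω)·-3.0000 + ω·1.8333 = 0.4800
  q: GS value = (-2 - (4)·0.4800) / (5) = -0.7840;  q ← (1−ω)·1.0000 + ω·-0.7840 = -0.2845
Iteration 2:
  p: GS value = (7 - (-4)·-0.2845) / (6) = 0.9770;  p ← (1−ω)·0.4800 + ω·0.9770 = 0.8378
  q: GS value = (-2 - (4)·0.8378) / (5) = -1.0702;  q ← (1−ω)·-0.2845 + ω·-1.0702 = -0.8502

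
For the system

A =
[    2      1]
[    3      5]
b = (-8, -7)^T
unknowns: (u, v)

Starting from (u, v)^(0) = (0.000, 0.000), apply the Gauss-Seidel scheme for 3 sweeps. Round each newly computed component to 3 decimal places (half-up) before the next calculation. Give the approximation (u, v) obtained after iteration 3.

(-4.650, 1.390)

Iteration 1:
  u = (-8 - (1)·0.000) / (2) = -4.000
  v = (-7 - (3)·-4.000) / (5) = 1.000
Iteration 2:
  u = (-8 - (1)·1.000) / (2) = -4.500
  v = (-7 - (3)·-4.500) / (5) = 1.300
Iteration 3:
  u = (-8 - (1)·1.300) / (2) = -4.650
  v = (-7 - (3)·-4.650) / (5) = 1.390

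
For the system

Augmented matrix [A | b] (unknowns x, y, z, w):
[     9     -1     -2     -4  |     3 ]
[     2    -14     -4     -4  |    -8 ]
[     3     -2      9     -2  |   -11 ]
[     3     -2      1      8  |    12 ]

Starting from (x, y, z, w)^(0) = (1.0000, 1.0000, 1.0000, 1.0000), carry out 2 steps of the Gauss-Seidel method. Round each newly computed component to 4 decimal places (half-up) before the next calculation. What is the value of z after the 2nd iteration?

Iteration 1:
  x = (3 - (-1)·1.0000 - (-2)·1.0000 - (-4)·1.0000) / (9) = 1.1111
  y = (-8 - (2)·1.1111 - (-4)·1.0000 - (-4)·1.0000) / (-14) = 0.1587
  z = (-11 - (3)·1.1111 - (-2)·0.1587 - (-2)·1.0000) / (9) = -1.3351
  w = (12 - (3)·1.1111 - (-2)·0.1587 - (1)·-1.3351) / (8) = 1.2899
Iteration 2:
  x = (3 - (-1)·0.1587 - (-2)·-1.3351 - (-4)·1.2899) / (9) = 0.6276
  y = (-8 - (2)·0.6276 - (-4)·-1.3351 - (-4)·1.2899) / (-14) = 0.6740
  z = (-11 - (3)·0.6276 - (-2)·0.6740 - (-2)·1.2899) / (9) = -0.9950
  w = (12 - (3)·0.6276 - (-2)·0.6740 - (1)·-0.9950) / (8) = 1.5575

-0.9950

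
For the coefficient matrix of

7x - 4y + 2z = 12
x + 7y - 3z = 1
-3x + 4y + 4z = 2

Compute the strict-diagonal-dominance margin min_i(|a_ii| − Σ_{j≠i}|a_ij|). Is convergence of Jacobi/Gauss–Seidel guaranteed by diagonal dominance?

row 1: |7| − (4+2) = 1
row 2: |7| − (1+3) = 3
row 3: |4| − (3+4) = -3
minimum over rows = -3 → not strictly diagonally dominant

-3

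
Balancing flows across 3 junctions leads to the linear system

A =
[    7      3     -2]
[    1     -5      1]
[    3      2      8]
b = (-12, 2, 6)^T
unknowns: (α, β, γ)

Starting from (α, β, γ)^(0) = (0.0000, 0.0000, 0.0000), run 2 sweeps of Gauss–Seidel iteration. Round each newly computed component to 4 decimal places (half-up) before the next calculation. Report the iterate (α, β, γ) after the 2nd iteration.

(-0.9449, -0.2733, 1.1727)

Iteration 1:
  α = (-12 - (3)·0.0000 - (-2)·0.0000) / (7) = -1.7143
  β = (2 - (1)·-1.7143 - (1)·0.0000) / (-5) = -0.7429
  γ = (6 - (3)·-1.7143 - (2)·-0.7429) / (8) = 1.5786
Iteration 2:
  α = (-12 - (3)·-0.7429 - (-2)·1.5786) / (7) = -0.9449
  β = (2 - (1)·-0.9449 - (1)·1.5786) / (-5) = -0.2733
  γ = (6 - (3)·-0.9449 - (2)·-0.2733) / (8) = 1.1727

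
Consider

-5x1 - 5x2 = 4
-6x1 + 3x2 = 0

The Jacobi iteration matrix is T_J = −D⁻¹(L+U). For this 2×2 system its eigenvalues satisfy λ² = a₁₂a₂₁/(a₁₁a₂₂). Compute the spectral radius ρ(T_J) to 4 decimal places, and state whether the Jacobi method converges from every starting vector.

1.4142

a₁₂a₂₁/(a₁₁a₂₂) = (-5)·(-6) / ((-5)·(3)) = -2.000000
ρ = √|-2.000000| = √2.000000 = 1.4142
ρ > 1, so Jacobi diverges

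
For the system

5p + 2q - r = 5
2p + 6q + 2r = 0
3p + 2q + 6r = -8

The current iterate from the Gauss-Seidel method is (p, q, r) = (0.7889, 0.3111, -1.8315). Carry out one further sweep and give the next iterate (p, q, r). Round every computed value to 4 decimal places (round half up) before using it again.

(0.5093, 0.4407, -1.7349)

One sweep:
  p = (5 - (2)·0.3111 - (-1)·-1.8315) / (5) = 0.5093
  q = (0 - (2)·0.5093 - (2)·-1.8315) / (6) = 0.4407
  r = (-8 - (3)·0.5093 - (2)·0.4407) / (6) = -1.7349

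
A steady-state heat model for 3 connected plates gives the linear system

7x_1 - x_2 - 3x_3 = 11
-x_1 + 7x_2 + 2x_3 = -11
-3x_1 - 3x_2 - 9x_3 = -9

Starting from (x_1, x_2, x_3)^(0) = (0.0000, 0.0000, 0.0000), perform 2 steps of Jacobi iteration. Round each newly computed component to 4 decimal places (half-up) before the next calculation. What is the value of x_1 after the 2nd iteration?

Iteration 1:
  x_1 = (11 - (-1)·0.0000 - (-3)·0.0000) / (7) = 1.5714
  x_2 = (-11 - (-1)·0.0000 - (2)·0.0000) / (7) = -1.5714
  x_3 = (-9 - (-3)·0.0000 - (-3)·0.0000) / (-9) = 1.0000
Iteration 2:
  x_1 = (11 - (-1)·-1.5714 - (-3)·1.0000) / (7) = 1.7755
  x_2 = (-11 - (-1)·1.5714 - (2)·1.0000) / (7) = -1.6327
  x_3 = (-9 - (-3)·1.5714 - (-3)·-1.5714) / (-9) = 1.0000

1.7755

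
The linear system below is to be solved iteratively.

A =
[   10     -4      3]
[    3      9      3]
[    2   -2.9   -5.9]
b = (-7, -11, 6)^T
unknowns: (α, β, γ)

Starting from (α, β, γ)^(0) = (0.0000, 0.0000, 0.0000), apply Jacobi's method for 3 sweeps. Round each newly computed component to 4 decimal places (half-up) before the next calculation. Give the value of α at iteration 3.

Iteration 1:
  α = (-7 - (-4)·0.0000 - (3)·0.0000) / (10) = -0.7000
  β = (-11 - (3)·0.0000 - (3)·0.0000) / (9) = -1.2222
  γ = (6 - (2)·0.0000 - (-2.9)·0.0000) / (-5.9) = -1.0169
Iteration 2:
  α = (-7 - (-4)·-1.2222 - (3)·-1.0169) / (10) = -0.8838
  β = (-11 - (3)·-0.7000 - (3)·-1.0169) / (9) = -0.6499
  γ = (6 - (2)·-0.7000 - (-2.9)·-1.2222) / (-5.9) = -0.6535
Iteration 3:
  α = (-7 - (-4)·-0.6499 - (3)·-0.6535) / (10) = -0.7639
  β = (-11 - (3)·-0.8838 - (3)·-0.6535) / (9) = -0.7098
  γ = (6 - (2)·-0.8838 - (-2.9)·-0.6499) / (-5.9) = -0.9971

-0.7639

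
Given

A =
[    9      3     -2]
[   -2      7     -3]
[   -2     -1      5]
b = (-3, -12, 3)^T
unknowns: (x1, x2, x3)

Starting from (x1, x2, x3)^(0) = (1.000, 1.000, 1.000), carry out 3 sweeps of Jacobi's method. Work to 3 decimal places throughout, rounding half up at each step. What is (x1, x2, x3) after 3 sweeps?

(0.158, -1.543, 0.441)

Iteration 1:
  x1 = (-3 - (3)·1.000 - (-2)·1.000) / (9) = -0.444
  x2 = (-12 - (-2)·1.000 - (-3)·1.000) / (7) = -1.000
  x3 = (3 - (-2)·1.000 - (-1)·1.000) / (5) = 1.200
Iteration 2:
  x1 = (-3 - (3)·-1.000 - (-2)·1.200) / (9) = 0.267
  x2 = (-12 - (-2)·-0.444 - (-3)·1.200) / (7) = -1.327
  x3 = (3 - (-2)·-0.444 - (-1)·-1.000) / (5) = 0.222
Iteration 3:
  x1 = (-3 - (3)·-1.327 - (-2)·0.222) / (9) = 0.158
  x2 = (-12 - (-2)·0.267 - (-3)·0.222) / (7) = -1.543
  x3 = (3 - (-2)·0.267 - (-1)·-1.327) / (5) = 0.441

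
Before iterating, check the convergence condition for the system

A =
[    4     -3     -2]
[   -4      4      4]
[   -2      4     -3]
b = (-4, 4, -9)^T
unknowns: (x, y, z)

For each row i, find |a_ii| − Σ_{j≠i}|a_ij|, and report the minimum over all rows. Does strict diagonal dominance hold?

row 1: |4| − (3+2) = -1
row 2: |4| − (4+4) = -4
row 3: |-3| − (2+4) = -3
minimum over rows = -4 → not strictly diagonally dominant

-4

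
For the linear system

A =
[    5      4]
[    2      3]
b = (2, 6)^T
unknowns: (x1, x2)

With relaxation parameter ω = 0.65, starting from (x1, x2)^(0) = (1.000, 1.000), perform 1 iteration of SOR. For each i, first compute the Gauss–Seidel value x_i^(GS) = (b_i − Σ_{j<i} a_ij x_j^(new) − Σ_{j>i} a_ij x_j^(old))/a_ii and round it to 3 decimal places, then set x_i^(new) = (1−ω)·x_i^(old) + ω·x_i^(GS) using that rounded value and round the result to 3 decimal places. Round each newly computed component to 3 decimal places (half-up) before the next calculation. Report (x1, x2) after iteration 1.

Iteration 1:
  x1: GS value = (2 - (4)·1.000) / (5) = -0.400;  x1 ← (1−ω)·1.000 + ω·-0.400 = 0.090
  x2: GS value = (6 - (2)·0.090) / (3) = 1.940;  x2 ← (1−ω)·1.000 + ω·1.940 = 1.611

(0.090, 1.611)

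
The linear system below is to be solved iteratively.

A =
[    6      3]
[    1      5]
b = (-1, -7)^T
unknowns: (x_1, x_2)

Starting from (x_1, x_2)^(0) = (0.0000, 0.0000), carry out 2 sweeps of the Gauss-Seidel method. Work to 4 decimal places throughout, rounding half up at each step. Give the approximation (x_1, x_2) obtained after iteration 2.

(0.5167, -1.5033)

Iteration 1:
  x_1 = (-1 - (3)·0.0000) / (6) = -0.1667
  x_2 = (-7 - (1)·-0.1667) / (5) = -1.3667
Iteration 2:
  x_1 = (-1 - (3)·-1.3667) / (6) = 0.5167
  x_2 = (-7 - (1)·0.5167) / (5) = -1.5033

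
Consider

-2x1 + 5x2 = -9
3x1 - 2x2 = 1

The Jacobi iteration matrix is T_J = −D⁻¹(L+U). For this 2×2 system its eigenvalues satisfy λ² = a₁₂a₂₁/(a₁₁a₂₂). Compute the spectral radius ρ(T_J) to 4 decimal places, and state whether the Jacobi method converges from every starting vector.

1.9365

a₁₂a₂₁/(a₁₁a₂₂) = (5)·(3) / ((-2)·(-2)) = 3.750000
ρ = √|3.750000| = √3.750000 = 1.9365
ρ > 1, so Jacobi diverges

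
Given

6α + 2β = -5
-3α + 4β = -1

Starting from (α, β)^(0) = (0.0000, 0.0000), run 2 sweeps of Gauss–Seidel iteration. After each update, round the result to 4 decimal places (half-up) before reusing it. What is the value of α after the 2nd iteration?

-0.5417

Iteration 1:
  α = (-5 - (2)·0.0000) / (6) = -0.8333
  β = (-1 - (-3)·-0.8333) / (4) = -0.8750
Iteration 2:
  α = (-5 - (2)·-0.8750) / (6) = -0.5417
  β = (-1 - (-3)·-0.5417) / (4) = -0.6563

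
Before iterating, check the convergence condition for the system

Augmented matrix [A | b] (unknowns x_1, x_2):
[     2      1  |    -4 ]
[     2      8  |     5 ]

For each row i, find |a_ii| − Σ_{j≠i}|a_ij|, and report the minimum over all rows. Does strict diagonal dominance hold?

row 1: |2| − (1) = 1
row 2: |8| − (2) = 6
minimum over rows = 1 → strictly diagonally dominant (convergence guaranteed)

1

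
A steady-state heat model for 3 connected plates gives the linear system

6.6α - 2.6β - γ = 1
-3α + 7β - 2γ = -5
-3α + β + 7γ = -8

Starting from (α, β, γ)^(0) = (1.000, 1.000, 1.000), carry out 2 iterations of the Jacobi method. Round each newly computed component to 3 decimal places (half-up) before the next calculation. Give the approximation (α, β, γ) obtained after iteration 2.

(0.022, -0.660, -0.844)

Iteration 1:
  α = (1 - (-2.6)·1.000 - (-1)·1.000) / (6.6) = 0.697
  β = (-5 - (-3)·1.000 - (-2)·1.000) / (7) = 0.000
  γ = (-8 - (-3)·1.000 - (1)·1.000) / (7) = -0.857
Iteration 2:
  α = (1 - (-2.6)·0.000 - (-1)·-0.857) / (6.6) = 0.022
  β = (-5 - (-3)·0.697 - (-2)·-0.857) / (7) = -0.660
  γ = (-8 - (-3)·0.697 - (1)·0.000) / (7) = -0.844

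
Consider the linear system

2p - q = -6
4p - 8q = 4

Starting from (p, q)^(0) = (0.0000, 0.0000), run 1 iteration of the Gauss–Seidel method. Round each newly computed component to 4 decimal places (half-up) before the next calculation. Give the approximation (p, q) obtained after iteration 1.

Iteration 1:
  p = (-6 - (-1)·0.0000) / (2) = -3.0000
  q = (4 - (4)·-3.0000) / (-8) = -2.0000

(-3.0000, -2.0000)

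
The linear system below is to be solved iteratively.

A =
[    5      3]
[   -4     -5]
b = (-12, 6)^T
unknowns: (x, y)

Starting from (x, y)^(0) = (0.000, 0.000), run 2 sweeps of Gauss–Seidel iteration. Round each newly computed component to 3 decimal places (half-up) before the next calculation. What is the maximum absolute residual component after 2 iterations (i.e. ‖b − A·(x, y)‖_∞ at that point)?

1.038

Iteration 1:
  x = (-12 - (3)·0.000) / (5) = -2.400
  y = (6 - (-4)·-2.400) / (-5) = 0.720
Iteration 2:
  x = (-12 - (3)·0.720) / (5) = -2.832
  y = (6 - (-4)·-2.832) / (-5) = 1.066
Residual b − A·x = (-1.038, 0.002); ∞-norm = 1.038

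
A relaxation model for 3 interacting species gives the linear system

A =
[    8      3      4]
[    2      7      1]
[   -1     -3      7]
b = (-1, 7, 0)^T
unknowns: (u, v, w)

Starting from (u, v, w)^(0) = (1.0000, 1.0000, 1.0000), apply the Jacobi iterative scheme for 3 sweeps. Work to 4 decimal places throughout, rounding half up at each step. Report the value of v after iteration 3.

1.1640

Iteration 1:
  u = (-1 - (3)·1.0000 - (4)·1.0000) / (8) = -1.0000
  v = (7 - (2)·1.0000 - (1)·1.0000) / (7) = 0.5714
  w = (0 - (-1)·1.0000 - (-3)·1.0000) / (7) = 0.5714
Iteration 2:
  u = (-1 - (3)·0.5714 - (4)·0.5714) / (8) = -0.6250
  v = (7 - (2)·-1.0000 - (1)·0.5714) / (7) = 1.2041
  w = (0 - (-1)·-1.0000 - (-3)·0.5714) / (7) = 0.1020
Iteration 3:
  u = (-1 - (3)·1.2041 - (4)·0.1020) / (8) = -0.6275
  v = (7 - (2)·-0.6250 - (1)·0.1020) / (7) = 1.1640
  w = (0 - (-1)·-0.6250 - (-3)·1.2041) / (7) = 0.4268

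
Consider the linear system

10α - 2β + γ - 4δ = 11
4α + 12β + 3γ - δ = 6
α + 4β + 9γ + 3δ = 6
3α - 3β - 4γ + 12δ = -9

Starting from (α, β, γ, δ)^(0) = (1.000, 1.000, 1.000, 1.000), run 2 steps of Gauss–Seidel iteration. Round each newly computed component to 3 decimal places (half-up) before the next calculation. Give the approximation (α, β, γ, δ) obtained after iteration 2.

Iteration 1:
  α = (11 - (-2)·1.000 - (1)·1.000 - (-4)·1.000) / (10) = 1.600
  β = (6 - (4)·1.600 - (3)·1.000 - (-1)·1.000) / (12) = -0.200
  γ = (6 - (1)·1.600 - (4)·-0.200 - (3)·1.000) / (9) = 0.244
  δ = (-9 - (3)·1.600 - (-3)·-0.200 - (-4)·0.244) / (12) = -1.119
Iteration 2:
  α = (11 - (-2)·-0.200 - (1)·0.244 - (-4)·-1.119) / (10) = 0.588
  β = (6 - (4)·0.588 - (3)·0.244 - (-1)·-1.119) / (12) = 0.150
  γ = (6 - (1)·0.588 - (4)·0.150 - (3)·-1.119) / (9) = 0.908
  δ = (-9 - (3)·0.588 - (-3)·0.150 - (-4)·0.908) / (12) = -0.557

(0.588, 0.150, 0.908, -0.557)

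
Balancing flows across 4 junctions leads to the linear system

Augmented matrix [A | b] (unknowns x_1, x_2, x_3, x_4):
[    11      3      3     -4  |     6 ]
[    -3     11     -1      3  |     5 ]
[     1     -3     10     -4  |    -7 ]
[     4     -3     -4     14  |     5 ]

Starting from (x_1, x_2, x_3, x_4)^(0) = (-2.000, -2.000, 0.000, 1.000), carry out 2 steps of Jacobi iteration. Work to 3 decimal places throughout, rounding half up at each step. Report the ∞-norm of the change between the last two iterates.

Iteration 1:
  x_1 = (6 - (3)·-2.000 - (3)·0.000 - (-4)·1.000) / (11) = 1.455
  x_2 = (5 - (-3)·-2.000 - (-1)·0.000 - (3)·1.000) / (11) = -0.364
  x_3 = (-7 - (1)·-2.000 - (-3)·-2.000 - (-4)·1.000) / (10) = -0.700
  x_4 = (5 - (4)·-2.000 - (-3)·-2.000 - (-4)·0.000) / (14) = 0.500
Iteration 2:
  x_1 = (6 - (3)·-0.364 - (3)·-0.700 - (-4)·0.500) / (11) = 1.017
  x_2 = (5 - (-3)·1.455 - (-1)·-0.700 - (3)·0.500) / (11) = 0.651
  x_3 = (-7 - (1)·1.455 - (-3)·-0.364 - (-4)·0.500) / (10) = -0.755
  x_4 = (5 - (4)·1.455 - (-3)·-0.364 - (-4)·-0.700) / (14) = -0.337
Change: (-0.438, 1.015, -0.055, -0.837) → max |·| = 1.015

1.015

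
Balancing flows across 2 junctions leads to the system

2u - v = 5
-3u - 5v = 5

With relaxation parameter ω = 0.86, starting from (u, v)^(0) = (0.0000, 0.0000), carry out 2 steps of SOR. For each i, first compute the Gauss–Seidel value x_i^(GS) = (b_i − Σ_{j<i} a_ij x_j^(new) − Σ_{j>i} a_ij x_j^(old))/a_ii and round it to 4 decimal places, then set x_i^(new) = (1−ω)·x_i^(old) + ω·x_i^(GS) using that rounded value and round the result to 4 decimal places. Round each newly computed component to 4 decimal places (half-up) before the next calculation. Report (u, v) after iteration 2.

Iteration 1:
  u: GS value = (5 - (-1)·0.0000) / (2) = 2.5000;  u ← (1−ω)·0.0000 + ω·2.5000 = 2.1500
  v: GS value = (5 - (-3)·2.1500) / (-5) = -2.2900;  v ← (1−ω)·0.0000 + ω·-2.2900 = -1.9694
Iteration 2:
  u: GS value = (5 - (-1)·-1.9694) / (2) = 1.5153;  u ← (1−ω)·2.1500 + ω·1.5153 = 1.6042
  v: GS value = (5 - (-3)·1.6042) / (-5) = -1.9625;  v ← (1−ω)·-1.9694 + ω·-1.9625 = -1.9635

(1.6042, -1.9635)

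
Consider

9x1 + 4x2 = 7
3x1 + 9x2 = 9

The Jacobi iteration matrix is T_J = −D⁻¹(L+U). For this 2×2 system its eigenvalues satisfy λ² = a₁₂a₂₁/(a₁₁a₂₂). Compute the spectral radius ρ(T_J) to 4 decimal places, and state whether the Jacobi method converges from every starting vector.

0.3849

a₁₂a₂₁/(a₁₁a₂₂) = (4)·(3) / ((9)·(9)) = 0.148148
ρ = √|0.148148| = √0.148148 = 0.3849
ρ < 1, so Jacobi converges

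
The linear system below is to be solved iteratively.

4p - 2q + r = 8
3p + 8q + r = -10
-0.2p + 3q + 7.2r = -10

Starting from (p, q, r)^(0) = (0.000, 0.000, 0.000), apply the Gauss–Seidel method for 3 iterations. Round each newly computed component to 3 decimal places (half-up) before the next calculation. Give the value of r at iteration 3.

-0.652

Iteration 1:
  p = (8 - (-2)·0.000 - (1)·0.000) / (4) = 2.000
  q = (-10 - (3)·2.000 - (1)·0.000) / (8) = -2.000
  r = (-10 - (-0.2)·2.000 - (3)·-2.000) / (7.2) = -0.500
Iteration 2:
  p = (8 - (-2)·-2.000 - (1)·-0.500) / (4) = 1.125
  q = (-10 - (3)·1.125 - (1)·-0.500) / (8) = -1.609
  r = (-10 - (-0.2)·1.125 - (3)·-1.609) / (7.2) = -0.687
Iteration 3:
  p = (8 - (-2)·-1.609 - (1)·-0.687) / (4) = 1.367
  q = (-10 - (3)·1.367 - (1)·-0.687) / (8) = -1.677
  r = (-10 - (-0.2)·1.367 - (3)·-1.677) / (7.2) = -0.652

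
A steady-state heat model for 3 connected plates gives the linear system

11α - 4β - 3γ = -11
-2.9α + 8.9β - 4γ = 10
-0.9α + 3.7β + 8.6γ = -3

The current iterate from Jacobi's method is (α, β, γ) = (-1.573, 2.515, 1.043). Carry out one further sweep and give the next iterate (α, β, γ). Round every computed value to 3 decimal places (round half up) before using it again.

One sweep:
  α = (-11 - (-4)·2.515 - (-3)·1.043) / (11) = 0.199
  β = (10 - (-2.9)·-1.573 - (-4)·1.043) / (8.9) = 1.080
  γ = (-3 - (-0.9)·-1.573 - (3.7)·2.515) / (8.6) = -1.595

(0.199, 1.080, -1.595)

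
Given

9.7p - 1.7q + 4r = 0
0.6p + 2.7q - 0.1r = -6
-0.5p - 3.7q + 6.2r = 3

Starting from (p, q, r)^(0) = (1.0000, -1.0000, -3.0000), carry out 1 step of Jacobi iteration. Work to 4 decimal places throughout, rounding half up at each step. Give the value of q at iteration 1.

Iteration 1:
  p = (0 - (-1.7)·-1.0000 - (4)·-3.0000) / (9.7) = 1.0619
  q = (-6 - (0.6)·1.0000 - (-0.1)·-3.0000) / (2.7) = -2.5556
  r = (3 - (-0.5)·1.0000 - (-3.7)·-1.0000) / (6.2) = -0.0323

-2.5556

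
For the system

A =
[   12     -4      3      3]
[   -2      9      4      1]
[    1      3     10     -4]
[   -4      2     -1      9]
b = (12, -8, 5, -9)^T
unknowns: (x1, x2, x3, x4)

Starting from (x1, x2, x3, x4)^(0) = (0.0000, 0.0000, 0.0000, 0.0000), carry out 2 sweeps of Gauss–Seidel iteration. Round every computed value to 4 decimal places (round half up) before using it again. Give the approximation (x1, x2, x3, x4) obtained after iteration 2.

Iteration 1:
  x1 = (12 - (-4)·0.0000 - (3)·0.0000 - (3)·0.0000) / (12) = 1.0000
  x2 = (-8 - (-2)·1.0000 - (4)·0.0000 - (1)·0.0000) / (9) = -0.6667
  x3 = (5 - (1)·1.0000 - (3)·-0.6667 - (-4)·0.0000) / (10) = 0.6000
  x4 = (-9 - (-4)·1.0000 - (2)·-0.6667 - (-1)·0.6000) / (9) = -0.3407
Iteration 2:
  x1 = (12 - (-4)·-0.6667 - (3)·0.6000 - (3)·-0.3407) / (12) = 0.7129
  x2 = (-8 - (-2)·0.7129 - (4)·0.6000 - (1)·-0.3407) / (9) = -0.9593
  x3 = (5 - (1)·0.7129 - (3)·-0.9593 - (-4)·-0.3407) / (10) = 0.5802
  x4 = (-9 - (-4)·0.7129 - (2)·-0.9593 - (-1)·0.5802) / (9) = -0.4055

(0.7129, -0.9593, 0.5802, -0.4055)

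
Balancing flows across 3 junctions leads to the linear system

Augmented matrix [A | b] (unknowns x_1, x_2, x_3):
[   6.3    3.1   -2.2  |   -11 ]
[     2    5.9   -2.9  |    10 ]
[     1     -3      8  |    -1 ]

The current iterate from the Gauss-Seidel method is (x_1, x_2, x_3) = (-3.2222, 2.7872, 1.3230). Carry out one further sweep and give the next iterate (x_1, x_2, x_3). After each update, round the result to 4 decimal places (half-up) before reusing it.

(-2.6555, 3.2454, 1.4240)

One sweep:
  x_1 = (-11 - (3.1)·2.7872 - (-2.2)·1.3230) / (6.3) = -2.6555
  x_2 = (10 - (2)·-2.6555 - (-2.9)·1.3230) / (5.9) = 3.2454
  x_3 = (-1 - (1)·-2.6555 - (-3)·3.2454) / (8) = 1.4240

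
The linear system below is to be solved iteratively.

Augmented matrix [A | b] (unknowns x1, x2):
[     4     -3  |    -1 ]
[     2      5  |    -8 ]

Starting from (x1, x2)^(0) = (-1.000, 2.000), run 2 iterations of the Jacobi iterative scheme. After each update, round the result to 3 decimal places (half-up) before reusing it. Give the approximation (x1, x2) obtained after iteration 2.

(-1.150, -2.100)

Iteration 1:
  x1 = (-1 - (-3)·2.000) / (4) = 1.250
  x2 = (-8 - (2)·-1.000) / (5) = -1.200
Iteration 2:
  x1 = (-1 - (-3)·-1.200) / (4) = -1.150
  x2 = (-8 - (2)·1.250) / (5) = -2.100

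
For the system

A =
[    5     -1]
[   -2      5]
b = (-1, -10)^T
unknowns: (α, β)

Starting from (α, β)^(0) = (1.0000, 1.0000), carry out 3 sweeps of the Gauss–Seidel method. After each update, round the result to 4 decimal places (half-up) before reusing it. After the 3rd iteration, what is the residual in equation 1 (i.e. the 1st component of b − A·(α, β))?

Iteration 1:
  α = (-1 - (-1)·1.0000) / (5) = 0.0000
  β = (-10 - (-2)·0.0000) / (5) = -2.0000
Iteration 2:
  α = (-1 - (-1)·-2.0000) / (5) = -0.6000
  β = (-10 - (-2)·-0.6000) / (5) = -2.2400
Iteration 3:
  α = (-1 - (-1)·-2.2400) / (5) = -0.6480
  β = (-10 - (-2)·-0.6480) / (5) = -2.2592
Residual b − A·x = (-0.0192, 0.0000)

-0.0192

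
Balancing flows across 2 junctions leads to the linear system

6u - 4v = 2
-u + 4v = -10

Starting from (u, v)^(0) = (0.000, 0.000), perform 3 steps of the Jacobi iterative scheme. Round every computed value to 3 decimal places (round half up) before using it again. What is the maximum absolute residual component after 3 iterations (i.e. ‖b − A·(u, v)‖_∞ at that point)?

1.664

Iteration 1:
  u = (2 - (-4)·0.000) / (6) = 0.333
  v = (-10 - (-1)·0.000) / (4) = -2.500
Iteration 2:
  u = (2 - (-4)·-2.500) / (6) = -1.333
  v = (-10 - (-1)·0.333) / (4) = -2.417
Iteration 3:
  u = (2 - (-4)·-2.417) / (6) = -1.278
  v = (-10 - (-1)·-1.333) / (4) = -2.833
Residual b − A·x = (-1.664, 0.054); ∞-norm = 1.664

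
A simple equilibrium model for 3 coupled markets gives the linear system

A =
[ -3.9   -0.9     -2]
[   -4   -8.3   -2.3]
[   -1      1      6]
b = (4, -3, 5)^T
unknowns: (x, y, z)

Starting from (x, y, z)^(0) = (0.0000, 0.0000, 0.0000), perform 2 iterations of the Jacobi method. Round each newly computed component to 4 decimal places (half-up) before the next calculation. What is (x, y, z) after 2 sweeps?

(-1.5364, 0.6248, 0.6022)

Iteration 1:
  x = (4 - (-0.9)·0.0000 - (-2)·0.0000) / (-3.9) = -1.0256
  y = (-3 - (-4)·0.0000 - (-2.3)·0.0000) / (-8.3) = 0.3614
  z = (5 - (-1)·0.0000 - (1)·0.0000) / (6) = 0.8333
Iteration 2:
  x = (4 - (-0.9)·0.3614 - (-2)·0.8333) / (-3.9) = -1.5364
  y = (-3 - (-4)·-1.0256 - (-2.3)·0.8333) / (-8.3) = 0.6248
  z = (5 - (-1)·-1.0256 - (1)·0.3614) / (6) = 0.6022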